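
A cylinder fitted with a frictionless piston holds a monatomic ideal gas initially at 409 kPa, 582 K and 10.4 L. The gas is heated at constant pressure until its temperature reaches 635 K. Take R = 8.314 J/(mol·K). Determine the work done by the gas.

n = P₁V₁/(RT₁) = 409×10.4/(8.314×582) = 0.879 mol.
Isobaric: P stays 409 kPa; V/T = const ⇒ T₂ = 635 K, V₂ = 11.3 L.
W = PΔV = 409×(11.3−10.4) kPa·L = 387 J.

387 J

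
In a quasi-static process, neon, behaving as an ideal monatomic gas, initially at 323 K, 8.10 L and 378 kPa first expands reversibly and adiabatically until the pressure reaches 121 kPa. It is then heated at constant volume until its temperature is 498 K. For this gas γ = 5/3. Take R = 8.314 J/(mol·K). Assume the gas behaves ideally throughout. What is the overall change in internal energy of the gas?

2490 J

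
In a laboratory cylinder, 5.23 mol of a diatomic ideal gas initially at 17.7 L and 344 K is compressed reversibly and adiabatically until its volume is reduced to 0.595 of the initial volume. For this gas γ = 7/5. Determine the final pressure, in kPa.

P₁ = nRT₁/V₁ = 5.23×8.314×344/17.7 = 845 kPa.
Adiabatic: TV^(γ−1) = const ⇒ T₂ = 344×(1.68)^0.400 = 423 K; PV^γ = const ⇒ P₂ = 1750 kPa.

1750 kPa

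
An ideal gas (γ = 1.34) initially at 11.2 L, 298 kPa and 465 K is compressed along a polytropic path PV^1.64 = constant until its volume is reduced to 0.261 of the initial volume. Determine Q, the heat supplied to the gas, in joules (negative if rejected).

6270 J

n = P₁V₁/(RT₁) = 298×11.2/(8.314×465) = 0.863 mol.
Polytropic n=1.64: T₂ = T₁(V₁/V₂)^(n−1) = 465×(3.83)^0.64 = 1100 K; P₂ = P₁(V₁/V₂)^n = 2700 kPa.
W = (P₁V₁−P₂V₂)/(n−1) = (298×11.2−2700×2.92)/0.64 = -7100 J.
ΔU = nCvΔT = 0.863×24.5×(1100−465) = 13400 J.
Q = ΔU + W = 6270 J.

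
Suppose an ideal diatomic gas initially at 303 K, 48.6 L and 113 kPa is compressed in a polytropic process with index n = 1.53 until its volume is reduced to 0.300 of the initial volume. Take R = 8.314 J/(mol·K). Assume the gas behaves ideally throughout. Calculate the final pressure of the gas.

713 kPa

Polytropic n=1.53: T₂ = T₁(V₁/V₂)^(n−1) = 303×(3.33)^0.53 = 574 K; P₂ = P₁(V₁/V₂)^n = 713 kPa.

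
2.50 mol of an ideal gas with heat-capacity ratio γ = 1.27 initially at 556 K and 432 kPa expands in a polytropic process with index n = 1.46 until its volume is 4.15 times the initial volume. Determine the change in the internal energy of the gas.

-20600 J

V₁ = nRT₁/P₁ = 2.50×8.314×556/432 = 26.8 L.
Polytropic n=1.46: T₂ = T₁(V₁/V₂)^(n−1) = 556×(0.241)^0.46 = 289 K; P₂ = P₁(V₁/V₂)^n = 54.1 kPa.
For an ideal gas ΔU = nCvΔT with Cv = R/(γ−1) = 30.8 J/(mol·K).
ΔU = 2.50×30.8×(289−556) = -20600 J.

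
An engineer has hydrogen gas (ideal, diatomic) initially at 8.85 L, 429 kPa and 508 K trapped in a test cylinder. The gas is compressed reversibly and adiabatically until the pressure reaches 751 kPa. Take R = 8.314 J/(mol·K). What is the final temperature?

596 K

Adiabatic: T₂/T₁ = (P₂/P₁)^((γ−1)/γ) ⇒ T₂ = 508×(1.75)^0.286 = 596 K; V₂ = 5.93 L.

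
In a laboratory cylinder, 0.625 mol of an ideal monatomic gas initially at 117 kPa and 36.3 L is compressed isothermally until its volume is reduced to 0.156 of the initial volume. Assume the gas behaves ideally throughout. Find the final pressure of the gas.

750 kPa

T₁ = P₁V₁/(nR) = 117×36.3/(0.625×8.314) = 817 K.
Isothermal: T stays 817 K; PV = const ⇒ V₂ = 5.66 L, P₂ = 750 kPa.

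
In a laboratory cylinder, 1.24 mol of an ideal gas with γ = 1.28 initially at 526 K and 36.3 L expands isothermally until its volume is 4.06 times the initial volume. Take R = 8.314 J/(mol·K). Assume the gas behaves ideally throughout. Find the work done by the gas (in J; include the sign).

7600 J

P₁ = nRT₁/V₁ = 1.24×8.314×526/36.3 = 149 kPa.
Isothermal: T stays 526 K; PV = const ⇒ V₂ = 147 L, P₂ = 36.8 kPa.
W = nRT ln(V₂/V₁) = 1.24×8.314×526×ln(4.06) = 7600 J.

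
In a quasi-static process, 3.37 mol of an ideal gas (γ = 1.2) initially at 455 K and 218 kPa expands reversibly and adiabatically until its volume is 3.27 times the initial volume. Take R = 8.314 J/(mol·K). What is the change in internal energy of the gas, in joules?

-13400 J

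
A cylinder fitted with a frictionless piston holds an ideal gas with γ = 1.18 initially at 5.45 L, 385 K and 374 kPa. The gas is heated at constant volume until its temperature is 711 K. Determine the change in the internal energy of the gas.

9590 J

n = P₁V₁/(RT₁) = 374×5.45/(8.314×385) = 0.637 mol.
Isochoric: V stays 5.45 L; P/T = const ⇒ T₂ = 711 K, P₂ = 691 kPa.
For an ideal gas ΔU = nCvΔT with Cv = R/(γ−1) = 46.2 J/(mol·K).
ΔU = 0.637×46.2×(711−385) = 9590 J.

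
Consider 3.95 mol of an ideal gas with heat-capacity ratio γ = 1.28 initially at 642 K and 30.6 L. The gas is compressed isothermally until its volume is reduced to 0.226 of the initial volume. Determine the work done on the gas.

31400 J

P₁ = nRT₁/V₁ = 3.95×8.314×642/30.6 = 689 kPa.
Isothermal: T stays 642 K; PV = const ⇒ V₂ = 6.92 L, P₂ = 3050 kPa.
W = nRT ln(V₂/V₁) = 3.95×8.314×642×ln(0.226) = -31400 J.
Work done on the gas = −W_by = 31400 J.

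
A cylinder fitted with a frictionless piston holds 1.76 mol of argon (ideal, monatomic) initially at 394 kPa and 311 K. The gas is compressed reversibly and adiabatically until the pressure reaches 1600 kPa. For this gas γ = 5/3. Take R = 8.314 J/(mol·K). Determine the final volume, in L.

V₁ = nRT₁/P₁ = 1.76×8.314×311/394 = 11.6 L.
Adiabatic: T₂/T₁ = (P₂/P₁)^((γ−1)/γ) ⇒ T₂ = 311×(4.06)^0.400 = 545 K; V₂ = 4.98 L.

4.98 L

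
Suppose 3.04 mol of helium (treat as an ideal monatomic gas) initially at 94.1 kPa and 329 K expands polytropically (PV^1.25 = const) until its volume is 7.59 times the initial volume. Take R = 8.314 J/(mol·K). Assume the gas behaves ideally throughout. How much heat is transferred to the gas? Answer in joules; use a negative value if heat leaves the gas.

8260 J

V₁ = nRT₁/P₁ = 3.04×8.314×329/94.1 = 88.4 L.
Polytropic n=1.25: T₂ = T₁(V₁/V₂)^(n−1) = 329×(0.132)^0.25 = 198 K; P₂ = P₁(V₁/V₂)^n = 7.47 kPa.
W = (P₁V₁−P₂V₂)/(n−1) = (94.1×88.4−7.47×671)/0.25 = 13200 J.
ΔU = nCvΔT = 3.04×12.5×(198−329) = -4960 J.
Q = ΔU + W = 8260 J.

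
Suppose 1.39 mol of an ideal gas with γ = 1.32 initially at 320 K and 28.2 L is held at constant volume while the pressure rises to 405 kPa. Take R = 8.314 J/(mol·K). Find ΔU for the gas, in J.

P₁ = nRT₁/V₁ = 1.39×8.314×320/28.2 = 131 kPa.
Isochoric: V stays 28.2 L; P/T = const ⇒ T₂ = 988 K, P₂ = 405 kPa.
For an ideal gas ΔU = nCvΔT with Cv = R/(γ−1) = 26.0 J/(mol·K).
ΔU = 1.39×26.0×(988−320) = 24100 J.

24100 J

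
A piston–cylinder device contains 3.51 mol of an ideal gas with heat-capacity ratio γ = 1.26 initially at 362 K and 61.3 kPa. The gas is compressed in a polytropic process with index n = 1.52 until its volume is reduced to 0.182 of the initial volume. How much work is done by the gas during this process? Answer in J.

-29000 J

V₁ = nRT₁/P₁ = 3.51×8.314×362/61.3 = 172 L.
Polytropic n=1.52: T₂ = T₁(V₁/V₂)^(n−1) = 362×(5.49)^0.52 = 878 K; P₂ = P₁(V₁/V₂)^n = 817 kPa.
W = (P₁V₁−P₂V₂)/(n−1) = (61.3×172−817×31.4)/0.52 = -29000 J.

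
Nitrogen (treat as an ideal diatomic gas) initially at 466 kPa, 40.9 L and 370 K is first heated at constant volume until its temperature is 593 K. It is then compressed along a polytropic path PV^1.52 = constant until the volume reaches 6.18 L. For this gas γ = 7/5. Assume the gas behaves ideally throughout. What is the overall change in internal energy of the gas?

156000 J

n = P₁V₁/(RT₁) = 466×40.9/(8.314×370) = 6.20 mol.
Step 1 — Isochoric: V stays 40.9 L; P/T = const ⇒ T₂ = 593 K, P₂ = 747 kPa.
W = 0 (no volume change).
ΔU = nCvΔT = 6.20×20.8×(593−370) = 28700 J.
Q = ΔU = 28700 J.
State after step 1: P = 747 kPa, V = 40.9 L, T = 593 K.
Step 2 — Polytropic n=1.52: T₂ = T₁(V₁/V₂)^(n−1) = 593×(6.62)^0.52 = 1580 K; P₂ = P₁(V₁/V₂)^n = 13200 kPa.
W = (P₁V₁−P₂V₂)/(n−1) = (747×40.9−13200×6.18)/0.52 = -98200 J.
ΔU = nCvΔT = 6.20×20.8×(1580−593) = 128000 J.
Q = ΔU + W = 29500 J.
Net over both steps: W = -98200 J, Q = 58200 J, ΔU = 156000 J.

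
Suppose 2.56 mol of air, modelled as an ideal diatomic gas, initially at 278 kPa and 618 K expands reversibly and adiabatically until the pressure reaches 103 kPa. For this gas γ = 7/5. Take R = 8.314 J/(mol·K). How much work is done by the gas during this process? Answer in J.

V₁ = nRT₁/P₁ = 2.56×8.314×618/278 = 47.3 L.
Adiabatic: T₂/T₁ = (P₂/P₁)^((γ−1)/γ) ⇒ T₂ = 618×(0.371)^0.286 = 465 K; V₂ = 96.2 L.
ΔU = nCvΔT = 2.56×20.8×(465−618) = -8120 J.
Q = 0 for an adiabatic process, so W = −ΔU = 8120 J.

8120 J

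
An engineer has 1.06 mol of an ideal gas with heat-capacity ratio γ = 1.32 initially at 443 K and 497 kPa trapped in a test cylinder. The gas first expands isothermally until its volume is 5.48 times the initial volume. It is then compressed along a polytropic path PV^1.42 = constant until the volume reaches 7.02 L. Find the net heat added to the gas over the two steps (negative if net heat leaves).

9960 J

V₁ = nRT₁/P₁ = 1.06×8.314×443/497 = 7.86 L.
Step 1 — Isothermal: T stays 443 K; PV = const ⇒ V₂ = 43.0 L, P₂ = 90.7 kPa.
ΔU = 0 (ideal gas, T constant).
W = nRT ln(V₂/V₁) = 1.06×8.314×443×ln(5.48) = 6640 J.
Q = ΔU + W = 6640 J.
State after step 1: P = 90.7 kPa, V = 43.0 L, T = 443 K.
Step 2 — Polytropic n=1.42: T₂ = T₁(V₁/V₂)^(n−1) = 443×(6.13)^0.42 = 949 K; P₂ = P₁(V₁/V₂)^n = 1190 kPa.
W = (P₁V₁−P₂V₂)/(n−1) = (90.7×43.0−1190×7.02)/0.42 = -10600 J.
ΔU = nCvΔT = 1.06×26.0×(949−443) = 13900 J.
Q = ΔU + W = 3320 J.
Net over both steps: W = -3970 J, Q = 9960 J, ΔU = 13900 J.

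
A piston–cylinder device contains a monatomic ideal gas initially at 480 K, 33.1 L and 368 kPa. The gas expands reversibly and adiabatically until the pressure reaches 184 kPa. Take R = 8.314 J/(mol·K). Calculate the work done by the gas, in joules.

n = P₁V₁/(RT₁) = 368×33.1/(8.314×480) = 3.05 mol.
Adiabatic: T₂/T₁ = (P₂/P₁)^((γ−1)/γ) ⇒ T₂ = 480×(0.500)^0.400 = 364 K; V₂ = 50.2 L.
ΔU = nCvΔT = 3.05×12.5×(364−480) = -4420 J.
Q = 0 for an adiabatic process, so W = −ΔU = 4420 J.

4420 J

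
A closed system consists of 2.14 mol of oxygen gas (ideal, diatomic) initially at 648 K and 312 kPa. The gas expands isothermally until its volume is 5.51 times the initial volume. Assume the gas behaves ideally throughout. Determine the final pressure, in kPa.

56.6 kPa

V₁ = nRT₁/P₁ = 2.14×8.314×648/312 = 37.0 L.
Isothermal: T stays 648 K; PV = const ⇒ V₂ = 204 L, P₂ = 56.6 kPa.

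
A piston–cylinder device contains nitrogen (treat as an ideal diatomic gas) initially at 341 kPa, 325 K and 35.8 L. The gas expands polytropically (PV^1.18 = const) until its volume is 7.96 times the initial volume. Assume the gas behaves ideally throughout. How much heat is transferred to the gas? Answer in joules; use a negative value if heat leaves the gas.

11600 J

n = P₁V₁/(RT₁) = 341×35.8/(8.314×325) = 4.52 mol.
Polytropic n=1.18: T₂ = T₁(V₁/V₂)^(n−1) = 325×(0.126)^0.18 = 224 K; P₂ = P₁(V₁/V₂)^n = 29.5 kPa.
W = (P₁V₁−P₂V₂)/(n−1) = (341×35.8−29.5×285)/0.18 = 21100 J.
ΔU = nCvΔT = 4.52×20.8×(224−325) = -9510 J.
Q = ΔU + W = 11600 J.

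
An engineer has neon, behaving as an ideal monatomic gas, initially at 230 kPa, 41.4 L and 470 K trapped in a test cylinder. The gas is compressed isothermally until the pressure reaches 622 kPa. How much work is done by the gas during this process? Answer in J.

-9470 J

n = P₁V₁/(RT₁) = 230×41.4/(8.314×470) = 2.44 mol.
Isothermal: T stays 470 K; PV = const ⇒ V₂ = 15.3 L, P₂ = 622 kPa.
W = nRT ln(V₂/V₁) = 2.44×8.314×470×ln(0.370) = -9470 J.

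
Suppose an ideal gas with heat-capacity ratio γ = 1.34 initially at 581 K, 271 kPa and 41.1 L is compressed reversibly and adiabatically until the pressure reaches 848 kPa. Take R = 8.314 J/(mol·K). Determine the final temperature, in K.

776 K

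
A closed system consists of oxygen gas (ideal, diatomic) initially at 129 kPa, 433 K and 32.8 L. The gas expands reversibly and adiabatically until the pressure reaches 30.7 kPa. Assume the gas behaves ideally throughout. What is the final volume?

91.5 L

Adiabatic: T₂/T₁ = (P₂/P₁)^((γ−1)/γ) ⇒ T₂ = 433×(0.238)^0.286 = 287 K; V₂ = 91.5 L.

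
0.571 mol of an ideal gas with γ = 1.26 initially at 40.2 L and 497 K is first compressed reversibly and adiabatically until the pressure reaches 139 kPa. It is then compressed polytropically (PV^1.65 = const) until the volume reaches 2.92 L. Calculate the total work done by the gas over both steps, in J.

-12700 J

P₁ = nRT₁/V₁ = 0.571×8.314×497/40.2 = 58.7 kPa.
Step 1 — Adiabatic: T₂/T₁ = (P₂/P₁)^((γ−1)/γ) ⇒ T₂ = 497×(2.37)^0.206 = 594 K; V₂ = 20.3 L.
ΔU = nCvΔT = 0.571×32.0×(594−497) = 1770 J.
Q = 0 for an adiabatic process, so W = −ΔU = -1770 J.
State after step 1: P = 139 kPa, V = 20.3 L, T = 594 K.
Step 2 — Polytropic n=1.65: T₂ = T₁(V₁/V₂)^(n−1) = 594×(6.94)^0.65 = 2090 K; P₂ = P₁(V₁/V₂)^n = 3400 kPa.
W = (P₁V₁−P₂V₂)/(n−1) = (139×20.3−3400×2.92)/0.65 = -10900 J.
ΔU = nCvΔT = 0.571×32.0×(2090−594) = 27400 J.
Q = ΔU + W = 16400 J.
Net over both steps: W = -12700 J, Q = 16400 J, ΔU = 29100 J.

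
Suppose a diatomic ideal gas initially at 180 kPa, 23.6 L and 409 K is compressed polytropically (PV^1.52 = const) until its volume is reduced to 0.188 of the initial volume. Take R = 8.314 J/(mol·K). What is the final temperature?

975 K

Polytropic n=1.52: T₂ = T₁(V₁/V₂)^(n−1) = 409×(5.32)^0.52 = 975 K; P₂ = P₁(V₁/V₂)^n = 2280 kPa.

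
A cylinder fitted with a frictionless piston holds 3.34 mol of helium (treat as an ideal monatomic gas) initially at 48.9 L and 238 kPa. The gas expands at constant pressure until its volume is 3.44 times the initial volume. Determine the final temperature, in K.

1440 K

T₁ = P₁V₁/(nR) = 238×48.9/(3.34×8.314) = 419 K.
Isobaric: P stays 238 kPa; V/T = const ⇒ T₂ = 1440 K, V₂ = 168 L.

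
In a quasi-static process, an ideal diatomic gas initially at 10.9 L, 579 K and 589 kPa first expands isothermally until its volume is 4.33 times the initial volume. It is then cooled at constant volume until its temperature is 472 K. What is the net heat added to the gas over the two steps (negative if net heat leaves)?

6440 J

n = P₁V₁/(RT₁) = 589×10.9/(8.314×579) = 1.33 mol.
Step 1 — Isothermal: T stays 579 K; PV = const ⇒ V₂ = 47.2 L, P₂ = 136 kPa.
ΔU = 0 (ideal gas, T constant).
W = nRT ln(V₂/V₁) = 1.33×8.314×579×ln(4.33) = 9410 J.
Q = ΔU + W = 9410 J.
State after step 1: P = 136 kPa, V = 47.2 L, T = 579 K.
Step 2 — Isochoric: V stays 47.2 L; P/T = const ⇒ T₂ = 472 K, P₂ = 111 kPa.
W = 0 (no volume change).
ΔU = nCvΔT = 1.33×20.8×(472−579) = -2970 J.
Q = ΔU = -2970 J.
Net over both steps: W = 9410 J, Q = 6440 J, ΔU = -2970 J.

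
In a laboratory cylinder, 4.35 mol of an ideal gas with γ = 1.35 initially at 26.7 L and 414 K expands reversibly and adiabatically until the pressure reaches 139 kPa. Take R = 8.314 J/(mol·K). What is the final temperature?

P₁ = nRT₁/V₁ = 4.35×8.314×414/26.7 = 561 kPa.
Adiabatic: T₂/T₁ = (P₂/P₁)^((γ−1)/γ) ⇒ T₂ = 414×(0.248)^0.259 = 288 K; V₂ = 75.0 L.

288 K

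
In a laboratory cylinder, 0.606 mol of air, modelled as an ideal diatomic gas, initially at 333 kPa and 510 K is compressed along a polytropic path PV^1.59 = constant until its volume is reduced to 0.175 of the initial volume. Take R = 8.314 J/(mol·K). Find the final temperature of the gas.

1430 K

V₁ = nRT₁/P₁ = 0.606×8.314×510/333 = 7.72 L.
Polytropic n=1.59: T₂ = T₁(V₁/V₂)^(n−1) = 510×(5.71)^0.59 = 1430 K; P₂ = P₁(V₁/V₂)^n = 5320 kPa.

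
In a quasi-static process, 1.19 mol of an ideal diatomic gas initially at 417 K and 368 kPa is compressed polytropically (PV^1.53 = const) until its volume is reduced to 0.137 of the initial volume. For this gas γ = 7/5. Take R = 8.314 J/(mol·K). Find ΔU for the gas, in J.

19300 J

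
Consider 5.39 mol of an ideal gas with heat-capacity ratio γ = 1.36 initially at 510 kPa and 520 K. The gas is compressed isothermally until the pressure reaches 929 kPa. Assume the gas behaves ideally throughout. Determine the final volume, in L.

25.1 L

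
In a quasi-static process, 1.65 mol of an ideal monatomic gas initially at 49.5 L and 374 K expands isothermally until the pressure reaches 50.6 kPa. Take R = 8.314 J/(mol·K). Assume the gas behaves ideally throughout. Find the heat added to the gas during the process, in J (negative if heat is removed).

P₁ = nRT₁/V₁ = 1.65×8.314×374/49.5 = 104 kPa.
Isothermal: T stays 374 K; PV = const ⇒ V₂ = 101 L, P₂ = 50.6 kPa.
ΔU = 0 (ideal gas, T constant).
W = nRT ln(V₂/V₁) = 1.65×8.314×374×ln(2.05) = 3680 J.
Q = ΔU + W = 3680 J.

3680 J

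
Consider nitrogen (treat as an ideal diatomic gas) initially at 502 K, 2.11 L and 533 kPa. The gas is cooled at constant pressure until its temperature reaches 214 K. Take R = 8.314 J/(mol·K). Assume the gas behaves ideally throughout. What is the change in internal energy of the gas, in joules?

-1610 J

n = P₁V₁/(RT₁) = 533×2.11/(8.314×502) = 0.269 mol.
Isobaric: P stays 533 kPa; V/T = const ⇒ T₂ = 214 K, V₂ = 0.899 L.
For an ideal gas ΔU = nCvΔT with Cv = (5/2)R = 20.8 J/(mol·K).
ΔU = 0.269×20.8×(214−502) = -1610 J.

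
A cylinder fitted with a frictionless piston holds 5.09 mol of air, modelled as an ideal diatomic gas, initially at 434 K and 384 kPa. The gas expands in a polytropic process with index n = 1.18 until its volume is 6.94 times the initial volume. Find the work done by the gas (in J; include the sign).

30000 J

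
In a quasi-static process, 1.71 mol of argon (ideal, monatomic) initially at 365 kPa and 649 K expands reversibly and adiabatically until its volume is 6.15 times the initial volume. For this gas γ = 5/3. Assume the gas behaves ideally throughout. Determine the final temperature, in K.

V₁ = nRT₁/P₁ = 1.71×8.314×649/365 = 25.3 L.
Adiabatic: TV^(γ−1) = const ⇒ T₂ = 649×(0.163)^0.667 = 193 K; PV^γ = const ⇒ P₂ = 17.7 kPa.

193 K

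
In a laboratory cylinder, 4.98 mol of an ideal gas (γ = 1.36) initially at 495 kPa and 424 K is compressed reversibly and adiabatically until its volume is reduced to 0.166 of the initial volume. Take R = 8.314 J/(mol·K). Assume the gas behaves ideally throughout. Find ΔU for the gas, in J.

V₁ = nRT₁/P₁ = 4.98×8.314×424/495 = 35.5 L.
Adiabatic: TV^(γ−1) = const ⇒ T₂ = 424×(6.02)^0.360 = 809 K; PV^γ = const ⇒ P₂ = 5690 kPa.
For an ideal gas ΔU = nCvΔT with Cv = R/(γ−1) = 23.1 J/(mol·K).
ΔU = 4.98×23.1×(809−424) = 44300 J.

44300 J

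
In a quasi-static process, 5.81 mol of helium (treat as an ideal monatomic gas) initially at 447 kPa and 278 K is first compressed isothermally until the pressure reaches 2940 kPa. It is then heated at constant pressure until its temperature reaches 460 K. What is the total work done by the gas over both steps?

-16500 J

V₁ = nRT₁/P₁ = 5.81×8.314×278/447 = 30.0 L.
Step 1 — Isothermal: T stays 278 K; PV = const ⇒ V₂ = 4.57 L, P₂ = 2940 kPa.
ΔU = 0 (ideal gas, T constant).
W = nRT ln(V₂/V₁) = 5.81×8.314×278×ln(0.152) = -25300 J.
Q = ΔU + W = -25300 J.
State after step 1: P = 2940 kPa, V = 4.57 L, T = 278 K.
Step 2 — Isobaric: P stays 2940 kPa; V/T = const ⇒ T₂ = 460 K, V₂ = 7.56 L.
W = PΔV = 2940×(7.56−4.57) kPa·L = 8790 J.
ΔU = nCvΔT = 5.81×12.5×(460−278) = 13200 J.
Q = ΔU + W = nCpΔT = 22000 J.
Net over both steps: W = -16500 J, Q = -3320 J, ΔU = 13200 J.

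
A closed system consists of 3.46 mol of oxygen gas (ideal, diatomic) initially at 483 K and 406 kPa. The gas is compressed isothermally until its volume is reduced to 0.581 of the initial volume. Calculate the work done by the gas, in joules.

V₁ = nRT₁/P₁ = 3.46×8.314×483/406 = 34.2 L.
Isothermal: T stays 483 K; PV = const ⇒ V₂ = 19.9 L, P₂ = 699 kPa.
W = nRT ln(V₂/V₁) = 3.46×8.314×483×ln(0.581) = -7540 J.

-7540 J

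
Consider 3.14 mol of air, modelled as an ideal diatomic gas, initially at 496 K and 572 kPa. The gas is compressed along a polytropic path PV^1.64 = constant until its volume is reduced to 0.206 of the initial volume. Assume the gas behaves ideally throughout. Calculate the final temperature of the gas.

1360 K

V₁ = nRT₁/P₁ = 3.14×8.314×496/572 = 22.6 L.
Polytropic n=1.64: T₂ = T₁(V₁/V₂)^(n−1) = 496×(4.85)^0.64 = 1360 K; P₂ = P₁(V₁/V₂)^n = 7630 kPa.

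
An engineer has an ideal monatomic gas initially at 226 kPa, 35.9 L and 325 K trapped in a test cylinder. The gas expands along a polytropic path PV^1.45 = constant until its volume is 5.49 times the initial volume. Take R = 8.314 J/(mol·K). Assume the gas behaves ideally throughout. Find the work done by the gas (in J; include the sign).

n = P₁V₁/(RT₁) = 226×35.9/(8.314×325) = 3.00 mol.
Polytropic n=1.45: T₂ = T₁(V₁/V₂)^(n−1) = 325×(0.182)^0.45 = 151 K; P₂ = P₁(V₁/V₂)^n = 19.1 kPa.
W = (P₁V₁−P₂V₂)/(n−1) = (226×35.9−19.1×197)/0.45 = 9650 J.

9650 J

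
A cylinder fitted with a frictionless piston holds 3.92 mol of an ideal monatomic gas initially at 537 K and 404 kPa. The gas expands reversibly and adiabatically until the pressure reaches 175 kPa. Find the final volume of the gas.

71.6 L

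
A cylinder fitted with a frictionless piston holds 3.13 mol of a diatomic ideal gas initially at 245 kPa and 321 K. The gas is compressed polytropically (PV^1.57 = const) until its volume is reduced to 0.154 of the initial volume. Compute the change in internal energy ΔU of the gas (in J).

39800 J

V₁ = nRT₁/P₁ = 3.13×8.314×321/245 = 34.1 L.
Polytropic n=1.57: T₂ = T₁(V₁/V₂)^(n−1) = 321×(6.49)^0.57 = 932 K; P₂ = P₁(V₁/V₂)^n = 4620 kPa.
For an ideal gas ΔU = nCvΔT with Cv = (5/2)R = 20.8 J/(mol·K).
ΔU = 3.13×20.8×(932−321) = 39800 J.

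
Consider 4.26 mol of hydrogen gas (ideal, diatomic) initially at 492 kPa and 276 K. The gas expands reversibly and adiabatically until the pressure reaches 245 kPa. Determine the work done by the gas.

4410 J

V₁ = nRT₁/P₁ = 4.26×8.314×276/492 = 19.9 L.
Adiabatic: T₂/T₁ = (P₂/P₁)^((γ−1)/γ) ⇒ T₂ = 276×(0.498)^0.286 = 226 K; V₂ = 32.7 L.
ΔU = nCvΔT = 4.26×20.8×(226−276) = -4410 J.
Q = 0 for an adiabatic process, so W = −ΔU = 4410 J.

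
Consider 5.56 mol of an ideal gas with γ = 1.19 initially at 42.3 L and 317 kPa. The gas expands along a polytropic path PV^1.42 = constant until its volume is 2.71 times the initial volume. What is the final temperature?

T₁ = P₁V₁/(nR) = 317×42.3/(5.56×8.314) = 290 K.
Polytropic n=1.42: T₂ = T₁(V₁/V₂)^(n−1) = 290×(0.369)^0.42 = 191 K; P₂ = P₁(V₁/V₂)^n = 77.0 kPa.

191 K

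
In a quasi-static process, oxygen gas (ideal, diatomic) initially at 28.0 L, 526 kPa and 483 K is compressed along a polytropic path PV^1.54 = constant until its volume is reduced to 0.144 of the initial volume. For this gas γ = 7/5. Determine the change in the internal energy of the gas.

68000 J

n = P₁V₁/(RT₁) = 526×28.0/(8.314×483) = 3.67 mol.
Polytropic n=1.54: T₂ = T₁(V₁/V₂)^(n−1) = 483×(6.94)^0.54 = 1380 K; P₂ = P₁(V₁/V₂)^n = 10400 kPa.
For an ideal gas ΔU = nCvΔT with Cv = (5/2)R = 20.8 J/(mol·K).
ΔU = 3.67×20.8×(1380−483) = 68000 J.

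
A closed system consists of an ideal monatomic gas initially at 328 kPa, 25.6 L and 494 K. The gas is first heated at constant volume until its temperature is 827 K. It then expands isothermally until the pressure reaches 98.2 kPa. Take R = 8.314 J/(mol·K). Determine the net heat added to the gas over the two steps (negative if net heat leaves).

32700 J

n = P₁V₁/(RT₁) = 328×25.6/(8.314×494) = 2.04 mol.
Step 1 — Isochoric: V stays 25.6 L; P/T = const ⇒ T₂ = 827 K, P₂ = 549 kPa.
W = 0 (no volume change).
ΔU = nCvΔT = 2.04×12.5×(827−494) = 8490 J.
Q = ΔU = 8490 J.
State after step 1: P = 549 kPa, V = 25.6 L, T = 827 K.
Step 2 — Isothermal: T stays 827 K; PV = const ⇒ V₂ = 143 L, P₂ = 98.2 kPa.
ΔU = 0 (ideal gas, T constant).
W = nRT ln(V₂/V₁) = 2.04×8.314×827×ln(5.59) = 24200 J.
Q = ΔU + W = 24200 J.
Net over both steps: W = 24200 J, Q = 32700 J, ΔU = 8490 J.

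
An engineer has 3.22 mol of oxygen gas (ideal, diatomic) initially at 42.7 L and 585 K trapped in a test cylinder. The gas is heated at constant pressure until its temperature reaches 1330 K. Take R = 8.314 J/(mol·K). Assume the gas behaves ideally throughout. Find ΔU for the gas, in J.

P₁ = nRT₁/V₁ = 3.22×8.314×585/42.7 = 367 kPa.
Isobaric: P stays 367 kPa; V/T = const ⇒ T₂ = 1330 K, V₂ = 97.1 L.
For an ideal gas ΔU = nCvΔT with Cv = (5/2)R = 20.8 J/(mol·K).
ΔU = 3.22×20.8×(1330−585) = 49900 J.

49900 J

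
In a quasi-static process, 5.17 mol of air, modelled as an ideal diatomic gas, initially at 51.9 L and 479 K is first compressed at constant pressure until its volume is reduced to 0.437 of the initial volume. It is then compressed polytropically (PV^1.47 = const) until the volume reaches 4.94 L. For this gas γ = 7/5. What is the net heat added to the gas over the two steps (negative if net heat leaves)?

P₁ = nRT₁/V₁ = 5.17×8.314×479/51.9 = 397 kPa.
Step 1 — Isobaric: P stays 397 kPa; V/T = const ⇒ T₂ = 209 K, V₂ = 22.7 L.
W = PΔV = 397×(22.7−51.9) kPa·L = -11600 J.
ΔU = nCvΔT = 5.17×20.8×(209−479) = -29000 J.
Q = ΔU + W = nCpΔT = -40600 J.
State after step 1: P = 397 kPa, V = 22.7 L, T = 209 K.
Step 2 — Polytropic n=1.47: T₂ = T₁(V₁/V₂)^(n−1) = 209×(4.59)^0.47 = 428 K; P₂ = P₁(V₁/V₂)^n = 3730 kPa.
W = (P₁V₁−P₂V₂)/(n−1) = (397×22.7−3730×4.94)/0.47 = -20000 J.
ΔU = nCvΔT = 5.17×20.8×(428−209) = 23500 J.
Q = ΔU + W = 3510 J.
Net over both steps: W = -31600 J, Q = -37100 J, ΔU = -5430 J.

-37100 J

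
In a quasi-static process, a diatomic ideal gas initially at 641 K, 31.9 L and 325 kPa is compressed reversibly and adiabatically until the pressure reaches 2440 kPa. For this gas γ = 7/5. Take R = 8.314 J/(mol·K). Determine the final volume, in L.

Adiabatic: T₂/T₁ = (P₂/P₁)^((γ−1)/γ) ⇒ T₂ = 641×(7.51)^0.286 = 1140 K; V₂ = 7.56 L.

7.56 L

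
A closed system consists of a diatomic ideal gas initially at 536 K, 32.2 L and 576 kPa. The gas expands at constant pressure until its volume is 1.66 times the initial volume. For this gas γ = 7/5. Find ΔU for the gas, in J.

n = P₁V₁/(RT₁) = 576×32.2/(8.314×536) = 4.16 mol.
Isobaric: P stays 576 kPa; V/T = const ⇒ T₂ = 890 K, V₂ = 53.5 L.
For an ideal gas ΔU = nCvΔT with Cv = (5/2)R = 20.8 J/(mol·K).
ΔU = 4.16×20.8×(890−536) = 30600 J.

30600 J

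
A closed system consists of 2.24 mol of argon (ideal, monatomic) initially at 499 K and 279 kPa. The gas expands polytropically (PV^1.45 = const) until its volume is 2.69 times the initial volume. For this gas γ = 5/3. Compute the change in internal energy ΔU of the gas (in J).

-5010 J

V₁ = nRT₁/P₁ = 2.24×8.314×499/279 = 33.3 L.
Polytropic n=1.45: T₂ = T₁(V₁/V₂)^(n−1) = 499×(0.372)^0.45 = 320 K; P₂ = P₁(V₁/V₂)^n = 66.4 kPa.
For an ideal gas ΔU = nCvΔT with Cv = (3/2)R = 12.5 J/(mol·K).
ΔU = 2.24×12.5×(320−499) = -5010 J.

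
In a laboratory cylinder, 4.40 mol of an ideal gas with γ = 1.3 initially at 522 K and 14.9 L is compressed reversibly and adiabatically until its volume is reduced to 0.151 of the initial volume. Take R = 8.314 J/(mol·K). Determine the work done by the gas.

P₁ = nRT₁/V₁ = 4.40×8.314×522/14.9 = 1280 kPa.
Adiabatic: TV^(γ−1) = const ⇒ T₂ = 522×(6.62)^0.300 = 920 K; PV^γ = const ⇒ P₂ = 15000 kPa.
ΔU = nCvΔT = 4.40×27.7×(920−522) = 48600 J.
Q = 0 for an adiabatic process, so W = −ΔU = -48600 J.

-48600 J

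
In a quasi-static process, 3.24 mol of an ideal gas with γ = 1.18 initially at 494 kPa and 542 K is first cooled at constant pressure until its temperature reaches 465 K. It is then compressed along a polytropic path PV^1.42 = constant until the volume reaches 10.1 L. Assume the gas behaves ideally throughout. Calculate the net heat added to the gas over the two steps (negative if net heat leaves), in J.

V₁ = nRT₁/P₁ = 3.24×8.314×542/494 = 29.6 L.
Step 1 — Isobaric: P stays 494 kPa; V/T = const ⇒ T₂ = 465 K, V₂ = 25.4 L.
W = PΔV = 494×(25.4−29.6) kPa·L = -2070 J.
ΔU = nCvΔT = 3.24×46.2×(465−542) = -11500 J.
Q = ΔU + W = nCpΔT = -13600 J.
State after step 1: P = 494 kPa, V = 25.4 L, T = 465 K.
Step 2 — Polytropic n=1.42: T₂ = T₁(V₁/V₂)^(n−1) = 465×(2.51)^0.42 = 684 K; P₂ = P₁(V₁/V₂)^n = 1830 kPa.
W = (P₁V₁−P₂V₂)/(n−1) = (494×25.4−1830×10.1)/0.42 = -14100 J.
ΔU = nCvΔT = 3.24×46.2×(684−465) = 32800 J.
Q = ΔU + W = 18800 J.
Net over both steps: W = -16100 J, Q = 5170 J, ΔU = 21300 J.

5170 J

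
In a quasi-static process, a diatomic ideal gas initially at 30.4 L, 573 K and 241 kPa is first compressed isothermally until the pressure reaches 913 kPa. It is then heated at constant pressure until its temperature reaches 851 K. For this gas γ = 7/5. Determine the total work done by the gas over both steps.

n = P₁V₁/(RT₁) = 241×30.4/(8.314×573) = 1.54 mol.
Step 1 — Isothermal: T stays 573 K; PV = const ⇒ V₂ = 8.02 L, P₂ = 913 kPa.
ΔU = 0 (ideal gas, T constant).
W = nRT ln(V₂/V₁) = 1.54×8.314×573×ln(0.264) = -9760 J.
Q = ΔU + W = -9760 J.
State after step 1: P = 913 kPa, V = 8.02 L, T = 573 K.
Step 2 — Isobaric: P stays 913 kPa; V/T = const ⇒ T₂ = 851 K, V₂ = 11.9 L.
W = PΔV = 913×(11.9−8.02) kPa·L = 3550 J.
ΔU = nCvΔT = 1.54×20.8×(851−573) = 8890 J.
Q = ΔU + W = nCpΔT = 12400 J.
Net over both steps: W = -6200 J, Q = 2680 J, ΔU = 8890 J.

-6200 J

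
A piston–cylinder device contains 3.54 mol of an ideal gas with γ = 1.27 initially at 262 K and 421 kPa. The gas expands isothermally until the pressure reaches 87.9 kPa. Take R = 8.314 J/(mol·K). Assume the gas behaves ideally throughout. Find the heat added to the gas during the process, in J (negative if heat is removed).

V₁ = nRT₁/P₁ = 3.54×8.314×262/421 = 18.3 L.
Isothermal: T stays 262 K; PV = const ⇒ V₂ = 87.7 L, P₂ = 87.9 kPa.
ΔU = 0 (ideal gas, T constant).
W = nRT ln(V₂/V₁) = 3.54×8.314×262×ln(4.79) = 12100 J.
Q = ΔU + W = 12100 J.

12100 J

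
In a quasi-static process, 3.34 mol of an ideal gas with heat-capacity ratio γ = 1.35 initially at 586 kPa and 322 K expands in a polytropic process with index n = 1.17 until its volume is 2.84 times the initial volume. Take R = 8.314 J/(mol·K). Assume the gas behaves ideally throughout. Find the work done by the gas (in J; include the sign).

8550 J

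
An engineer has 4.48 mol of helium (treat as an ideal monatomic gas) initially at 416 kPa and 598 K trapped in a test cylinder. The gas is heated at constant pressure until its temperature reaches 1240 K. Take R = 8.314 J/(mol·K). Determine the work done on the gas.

-23900 J

V₁ = nRT₁/P₁ = 4.48×8.314×598/416 = 53.5 L.
Isobaric: P stays 416 kPa; V/T = const ⇒ T₂ = 1240 K, V₂ = 111 L.
W = PΔV = 416×(111−53.5) kPa·L = 23900 J.
Work done on the gas = −W_by = -23900 J.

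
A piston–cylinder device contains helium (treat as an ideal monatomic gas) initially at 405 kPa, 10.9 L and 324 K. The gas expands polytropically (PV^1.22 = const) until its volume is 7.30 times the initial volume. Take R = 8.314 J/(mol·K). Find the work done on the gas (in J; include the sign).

-7110 J

n = P₁V₁/(RT₁) = 405×10.9/(8.314×324) = 1.64 mol.
Polytropic n=1.22: T₂ = T₁(V₁/V₂)^(n−1) = 324×(0.137)^0.22 = 209 K; P₂ = P₁(V₁/V₂)^n = 35.8 kPa.
W = (P₁V₁−P₂V₂)/(n−1) = (405×10.9−35.8×79.6)/0.22 = 7110 J.
Work done on the gas = −W_by = -7110 J.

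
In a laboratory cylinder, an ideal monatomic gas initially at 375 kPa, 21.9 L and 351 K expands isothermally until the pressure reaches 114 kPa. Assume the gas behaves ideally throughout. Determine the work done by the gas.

n = P₁V₁/(RT₁) = 375×21.9/(8.314×351) = 2.81 mol.
Isothermal: T stays 351 K; PV = const ⇒ V₂ = 72.0 L, P₂ = 114 kPa.
W = nRT ln(V₂/V₁) = 2.81×8.314×351×ln(3.29) = 9780 J.

9780 J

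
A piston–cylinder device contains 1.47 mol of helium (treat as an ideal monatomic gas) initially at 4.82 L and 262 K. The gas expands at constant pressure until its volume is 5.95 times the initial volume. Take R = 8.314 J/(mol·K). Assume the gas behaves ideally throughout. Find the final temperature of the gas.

1560 K

P₁ = nRT₁/V₁ = 1.47×8.314×262/4.82 = 664 kPa.
Isobaric: P stays 664 kPa; V/T = const ⇒ T₂ = 1560 K, V₂ = 28.7 L.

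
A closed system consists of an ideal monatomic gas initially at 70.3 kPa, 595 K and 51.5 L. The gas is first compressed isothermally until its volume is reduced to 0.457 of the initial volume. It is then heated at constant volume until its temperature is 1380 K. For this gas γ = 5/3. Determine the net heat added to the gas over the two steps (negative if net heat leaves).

n = P₁V₁/(RT₁) = 70.3×51.5/(8.314×595) = 0.732 mol.
Step 1 — Isothermal: T stays 595 K; PV = const ⇒ V₂ = 23.5 L, P₂ = 154 kPa.
ΔU = 0 (ideal gas, T constant).
W = nRT ln(V₂/V₁) = 0.732×8.314×595×ln(0.457) = -2840 J.
Q = ΔU + W = -2840 J.
State after step 1: P = 154 kPa, V = 23.5 L, T = 595 K.
Step 2 — Isochoric: V stays 23.5 L; P/T = const ⇒ T₂ = 1380 K, P₂ = 357 kPa.
W = 0 (no volume change).
ΔU = nCvΔT = 0.732×12.5×(1380−595) = 7160 J.
Q = ΔU = 7160 J.
Net over both steps: W = -2840 J, Q = 4330 J, ΔU = 7160 J.

4330 J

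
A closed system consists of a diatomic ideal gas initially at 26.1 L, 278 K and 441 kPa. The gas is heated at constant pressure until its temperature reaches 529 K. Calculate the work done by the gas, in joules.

n = P₁V₁/(RT₁) = 441×26.1/(8.314×278) = 4.98 mol.
Isobaric: P stays 441 kPa; V/T = const ⇒ T₂ = 529 K, V₂ = 49.7 L.
W = PΔV = 441×(49.7−26.1) kPa·L = 10400 J.

10400 J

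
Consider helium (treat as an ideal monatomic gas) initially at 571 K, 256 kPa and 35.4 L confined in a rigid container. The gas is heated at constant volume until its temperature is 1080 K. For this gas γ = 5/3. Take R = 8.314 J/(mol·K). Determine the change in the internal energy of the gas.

12100 J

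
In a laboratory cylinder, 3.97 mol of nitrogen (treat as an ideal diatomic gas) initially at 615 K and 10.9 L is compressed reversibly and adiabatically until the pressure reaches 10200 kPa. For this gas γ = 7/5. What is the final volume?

P₁ = nRT₁/V₁ = 3.97×8.314×615/10.9 = 1860 kPa.
Adiabatic: T₂/T₁ = (P₂/P₁)^((γ−1)/γ) ⇒ T₂ = 615×(5.48)^0.286 = 1000 K; V₂ = 3.24 L.

3.24 L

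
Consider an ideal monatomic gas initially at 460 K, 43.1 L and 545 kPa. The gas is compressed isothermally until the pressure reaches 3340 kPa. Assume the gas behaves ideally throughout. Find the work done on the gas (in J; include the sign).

n = P₁V₁/(RT₁) = 545×43.1/(8.314×460) = 6.14 mol.
Isothermal: T stays 460 K; PV = const ⇒ V₂ = 7.03 L, P₂ = 3340 kPa.
W = nRT ln(V₂/V₁) = 6.14×8.314×460×ln(0.163) = -42600 J.
Work done on the gas = −W_by = 42600 J.

42600 J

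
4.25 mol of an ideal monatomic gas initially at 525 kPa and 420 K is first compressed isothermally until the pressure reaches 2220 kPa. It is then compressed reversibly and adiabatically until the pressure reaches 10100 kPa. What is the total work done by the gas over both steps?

V₁ = nRT₁/P₁ = 4.25×8.314×420/525 = 28.3 L.
Step 1 — Isothermal: T stays 420 K; PV = const ⇒ V₂ = 6.68 L, P₂ = 2220 kPa.
ΔU = 0 (ideal gas, T constant).
W = nRT ln(V₂/V₁) = 4.25×8.314×420×ln(0.236) = -21400 J.
Q = ΔU + W = -21400 J.
State after step 1: P = 2220 kPa, V = 6.68 L, T = 420 K.
Step 2 — Adiabatic: T₂/T₁ = (P₂/P₁)^((γ−1)/γ) ⇒ T₂ = 420×(4.55)^0.400 = 770 K; V₂ = 2.69 L.
ΔU = nCvΔT = 4.25×12.5×(770−420) = 18500 J.
Q = 0 for an adiabatic process, so W = −ΔU = -18500 J.
Net over both steps: W = -39900 J, Q = -21400 J, ΔU = 18500 J.

-39900 J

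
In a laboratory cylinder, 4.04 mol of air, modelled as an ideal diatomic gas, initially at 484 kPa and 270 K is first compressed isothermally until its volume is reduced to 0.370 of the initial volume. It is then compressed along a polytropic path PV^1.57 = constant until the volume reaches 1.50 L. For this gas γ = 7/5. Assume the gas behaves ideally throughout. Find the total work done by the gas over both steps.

V₁ = nRT₁/P₁ = 4.04×8.314×270/484 = 18.7 L.
Step 1 — Isothermal: T stays 270 K; PV = const ⇒ V₂ = 6.93 L, P₂ = 1310 kPa.
ΔU = 0 (ideal gas, T constant).
W = nRT ln(V₂/V₁) = 4.04×8.314×270×ln(0.370) = -9020 J.
Q = ΔU + W = -9020 J.
State after step 1: P = 1310 kPa, V = 6.93 L, T = 270 K.
Step 2 — Polytropic n=1.57: T₂ = T₁(V₁/V₂)^(n−1) = 270×(4.62)^0.57 = 646 K; P₂ = P₁(V₁/V₂)^n = 14500 kPa.
W = (P₁V₁−P₂V₂)/(n−1) = (1310×6.93−14500×1.50)/0.57 = -22200 J.
ΔU = nCvΔT = 4.04×20.8×(646−270) = 31600 J.
Q = ΔU + W = 9420 J.
Net over both steps: W = -31200 J, Q = 403 J, ΔU = 31600 J.

-31200 J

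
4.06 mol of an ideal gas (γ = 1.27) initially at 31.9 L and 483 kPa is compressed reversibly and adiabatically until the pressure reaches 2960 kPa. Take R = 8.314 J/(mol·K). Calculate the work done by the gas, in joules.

-26800 J

T₁ = P₁V₁/(nR) = 483×31.9/(4.06×8.314) = 456 K.
Adiabatic: T₂/T₁ = (P₂/P₁)^((γ−1)/γ) ⇒ T₂ = 456×(6.13)^0.213 = 671 K; V₂ = 7.65 L.
ΔU = nCvΔT = 4.06×30.8×(671−456) = 26800 J.
Q = 0 for an adiabatic process, so W = −ΔU = -26800 J.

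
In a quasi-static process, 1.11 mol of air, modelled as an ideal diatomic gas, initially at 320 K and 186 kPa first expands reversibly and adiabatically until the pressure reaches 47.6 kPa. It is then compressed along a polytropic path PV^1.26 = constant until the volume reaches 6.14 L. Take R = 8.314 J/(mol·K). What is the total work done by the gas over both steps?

-2610 J

V₁ = nRT₁/P₁ = 1.11×8.314×320/186 = 15.9 L.
Step 1 — Adiabatic: T₂/T₁ = (P₂/P₁)^((γ−1)/γ) ⇒ T₂ = 320×(0.256)^0.286 = 217 K; V₂ = 42.0 L.
ΔU = nCvΔT = 1.11×20.8×(217−320) = -2380 J.
Q = 0 for an adiabatic process, so W = −ΔU = 2380 J.
State after step 1: P = 47.6 kPa, V = 42.0 L, T = 217 K.
Step 2 — Polytropic n=1.26: T₂ = T₁(V₁/V₂)^(n−1) = 217×(6.85)^0.26 = 357 K; P₂ = P₁(V₁/V₂)^n = 537 kPa.
W = (P₁V₁−P₂V₂)/(n−1) = (47.6×42.0−537×6.14)/0.26 = -4990 J.
ΔU = nCvΔT = 1.11×20.8×(357−217) = 3250 J.
Q = ΔU + W = -1750 J.
Net over both steps: W = -2610 J, Q = -1750 J, ΔU = 864 J.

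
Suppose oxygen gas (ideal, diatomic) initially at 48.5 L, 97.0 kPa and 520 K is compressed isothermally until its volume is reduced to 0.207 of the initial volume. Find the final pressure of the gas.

469 kPa

Isothermal: T stays 520 K; PV = const ⇒ V₂ = 10.0 L, P₂ = 469 kPa.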